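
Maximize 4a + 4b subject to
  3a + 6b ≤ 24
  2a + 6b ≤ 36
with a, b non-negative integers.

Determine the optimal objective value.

32

(a,b)=(8,0): 3·8+6·0=24≤24, 2·8+6·0=16≤36, objective 32.
(a,b)=(7,0): 3·7+6·0=21≤24, 2·7+6·0=14≤36, objective 28.
No feasible integer point exceeds 32.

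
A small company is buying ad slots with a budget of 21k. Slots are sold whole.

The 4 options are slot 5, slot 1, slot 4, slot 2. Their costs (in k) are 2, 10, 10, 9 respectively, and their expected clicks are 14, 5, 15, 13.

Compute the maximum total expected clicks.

This is a 0-1 knapsack instance.
slot 5 + slot 1 + slot 2: cost 2 + 10 + 9 = 21 ≤ 21, expected clicks 14 + 5 + 13 = 32.
slot 5 + slot 4: cost 2 + 10 = 12 ≤ 21, expected clicks 14 + 15 = 29.
slot 5 + slot 4 + slot 2: cost 2 + 10 + 9 = 21 ≤ 21, expected clicks 14 + 15 + 13 = 42.
Best is slot 5, slot 4, and slot 2 with total expected clicks 42.

42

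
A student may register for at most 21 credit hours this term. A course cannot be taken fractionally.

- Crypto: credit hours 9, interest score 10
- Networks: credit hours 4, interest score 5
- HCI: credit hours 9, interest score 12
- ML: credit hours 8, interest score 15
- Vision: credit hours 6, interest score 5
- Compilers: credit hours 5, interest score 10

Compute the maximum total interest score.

Allowing fractional choices, the relaxed optimum would be about 35.7, but courses are indivisible.
Networks + ML + Compilers: credit hours 4 + 8 + 5 = 17 ≤ 21, interest score 5 + 15 + 10 = 30.
Networks + HCI + ML: credit hours 4 + 9 + 8 = 21 ≤ 21, interest score 5 + 12 + 15 = 32.
ML + Vision + Compilers: credit hours 8 + 6 + 5 = 19 ≤ 21, interest score 15 + 5 + 10 = 30.
Best is Networks, HCI, and ML with total interest score 32.

32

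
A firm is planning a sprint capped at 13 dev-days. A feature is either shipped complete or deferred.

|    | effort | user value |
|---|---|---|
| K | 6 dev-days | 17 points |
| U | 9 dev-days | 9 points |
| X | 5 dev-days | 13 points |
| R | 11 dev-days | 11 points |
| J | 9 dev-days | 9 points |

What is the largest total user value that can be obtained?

Allowing fractional choices, the relaxed optimum would be about 32.0, but features are indivisible.
K: effort 6 ≤ 13, user value 17.
K + X: effort 6 + 5 = 11 ≤ 13, user value 17 + 13 = 30.
Best is K and X with total user value 30.

30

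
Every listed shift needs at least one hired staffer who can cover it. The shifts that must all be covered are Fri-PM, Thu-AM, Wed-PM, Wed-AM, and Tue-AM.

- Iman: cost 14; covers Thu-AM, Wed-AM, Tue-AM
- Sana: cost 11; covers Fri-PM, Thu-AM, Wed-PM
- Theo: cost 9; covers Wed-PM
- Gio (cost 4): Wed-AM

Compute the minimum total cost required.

25

This is a weighted set-cover instance.
The greedy cost-per-new-shift heuristic would pick Sana, Gio, and Iman for 29, but a cheaper cover exists.
Choose Iman and Sana: together they cover Fri-PM, Thu-AM, Wed-PM, Wed-AM, Tue-AM — every shift.
Total cost: 14 + 11 = 25.
No cover costs less than 25.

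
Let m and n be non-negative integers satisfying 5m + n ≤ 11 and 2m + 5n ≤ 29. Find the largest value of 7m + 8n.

47

Relaxing integrality, the LP optimum is 50.70 at (m,n) = (1.13, 5.35), which is not an integer point.
(m,n)=(1,5): 5·1+1·5=10≤11, 2·1+5·5=27≤29, objective 47.
(m,n)=(0,5): 5·0+1·5=5≤11, 2·0+5·5=25≤29, objective 40.
(m,n)=(1,4): 5·1+1·4=9≤11, 2·1+5·4=22≤29, objective 39.
No feasible integer point exceeds 47.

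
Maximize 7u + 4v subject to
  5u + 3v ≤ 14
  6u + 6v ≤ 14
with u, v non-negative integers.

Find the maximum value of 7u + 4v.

(u,v)=(2,0) is feasible, giving 14.
(u,v)=(1,1) is feasible, giving 11.
(u,v)=(1,0) is feasible, giving 7.
No feasible integer point exceeds 14.

14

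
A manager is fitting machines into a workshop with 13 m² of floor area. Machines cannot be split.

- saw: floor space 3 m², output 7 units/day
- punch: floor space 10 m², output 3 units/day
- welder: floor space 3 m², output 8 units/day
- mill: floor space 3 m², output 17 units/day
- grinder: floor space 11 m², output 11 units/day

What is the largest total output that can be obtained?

32

Allowing fractional choices, the relaxed optimum would be about 36.0, but machines are indivisible.
welder + mill: floor space 3 + 3 = 6 ≤ 13, output 8 + 17 = 25.
saw + welder + mill: floor space 3 + 3 + 3 = 9 ≤ 13, output 7 + 8 + 17 = 32.
Best is saw, welder, and mill with total output 32.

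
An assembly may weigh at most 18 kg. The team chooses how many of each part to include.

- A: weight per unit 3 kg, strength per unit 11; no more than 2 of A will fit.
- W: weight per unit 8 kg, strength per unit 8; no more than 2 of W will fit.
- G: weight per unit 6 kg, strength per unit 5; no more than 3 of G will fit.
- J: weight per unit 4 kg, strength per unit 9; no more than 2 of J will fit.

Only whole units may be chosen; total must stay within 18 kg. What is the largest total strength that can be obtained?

40

Take 2×A and 2×J: weight 14 ≤ 18, strength 2·11 + 2·9 = 40.
A has the best ratio (11/3) and is taken to its limit of 2; remaining capacity is filled optimally with the others.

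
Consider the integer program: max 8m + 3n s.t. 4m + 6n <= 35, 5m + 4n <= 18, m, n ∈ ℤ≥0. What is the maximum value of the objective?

24

The continuous relaxation peaks at (3.6, 0) with value 28.80; rounding to a feasible lattice point costs some objective.
(m,n)=(3,0): 4·3+6·0=12≤35, 5·3+4·0=15≤18, objective 24.
(m,n)=(2,1): 4·2+6·1=14≤35, 5·2+4·1=14≤18, objective 19.
(m,n)=(2,0): 4·2+6·0=8≤35, 5·2+4·0=10≤18, objective 16.
Maximum is 24 at (m,n)=(3,0).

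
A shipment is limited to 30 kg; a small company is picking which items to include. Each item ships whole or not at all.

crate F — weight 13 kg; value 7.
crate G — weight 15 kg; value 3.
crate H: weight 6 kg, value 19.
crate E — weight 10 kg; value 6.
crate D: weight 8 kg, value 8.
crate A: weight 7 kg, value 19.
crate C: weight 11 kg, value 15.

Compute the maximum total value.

Take crate H, crate A, and crate C: weight 6 + 7 + 11 = 24 ≤ 30, value 19 + 19 + 15 = 53.
No other feasible combination does better.

53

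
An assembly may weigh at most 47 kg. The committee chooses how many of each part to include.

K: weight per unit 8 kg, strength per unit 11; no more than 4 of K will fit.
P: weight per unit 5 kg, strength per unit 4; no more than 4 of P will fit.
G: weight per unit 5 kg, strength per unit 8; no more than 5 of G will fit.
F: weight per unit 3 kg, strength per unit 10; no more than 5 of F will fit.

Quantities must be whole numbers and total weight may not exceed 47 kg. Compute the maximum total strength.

96

This is a bounded integer knapsack.
2×K, 3×G, and 5×F: weight 46 ≤ 47, strength 2·11 + 3·8 + 5·10 = 96.
1×P, 5×G, and 5×F: weight 45 ≤ 47, strength 1·4 + 5·8 + 5·10 = 94.
Best is 96.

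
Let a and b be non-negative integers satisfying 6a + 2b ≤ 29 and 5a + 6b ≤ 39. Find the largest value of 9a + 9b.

The continuous relaxation peaks at (3.69, 3.42) with value 64.04; rounding to a feasible lattice point costs some objective.
(a,b)=(3,4): 6·3+2·4=26≤29, 5·3+6·4=39≤39, objective 63.
(a,b)=(2,4): 6·2+2·4=20≤29, 5·2+6·4=34≤39, objective 54.
(a,b)=(4,2): 6·4+2·2=28≤29, 5·4+6·2=32≤39, objective 54.
The best lattice point is (3,4), giving 63.

63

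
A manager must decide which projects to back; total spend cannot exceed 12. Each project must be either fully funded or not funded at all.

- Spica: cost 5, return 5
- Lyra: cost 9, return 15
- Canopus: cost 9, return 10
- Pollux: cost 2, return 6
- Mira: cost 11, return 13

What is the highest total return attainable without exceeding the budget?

Lyra + Pollux: cost 9 + 2 = 11 ≤ 12, return 15 + 6 = 21.
Canopus + Pollux: cost 9 + 2 = 11 ≤ 12, return 10 + 6 = 16.
Best is Lyra and Pollux with total return 21.

21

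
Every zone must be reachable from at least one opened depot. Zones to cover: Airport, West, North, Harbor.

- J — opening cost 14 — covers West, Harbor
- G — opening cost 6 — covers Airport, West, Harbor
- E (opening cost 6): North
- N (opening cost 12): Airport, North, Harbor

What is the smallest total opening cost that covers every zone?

12

Choose G and E: together they cover Airport, West, North, Harbor — every zone.
Total opening cost: 6 + 6 = 12.
No cover costs less than 12.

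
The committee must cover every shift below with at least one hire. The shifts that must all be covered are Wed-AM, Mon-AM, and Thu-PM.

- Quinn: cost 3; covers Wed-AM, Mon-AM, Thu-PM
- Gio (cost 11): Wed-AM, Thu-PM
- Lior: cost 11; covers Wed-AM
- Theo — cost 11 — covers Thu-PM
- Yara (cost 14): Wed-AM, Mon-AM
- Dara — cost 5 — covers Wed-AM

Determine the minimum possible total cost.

3

Quinn alone covers Wed-AM, Mon-AM, Thu-PM — every shift.
Total cost: 3.
No cover costs less than 3.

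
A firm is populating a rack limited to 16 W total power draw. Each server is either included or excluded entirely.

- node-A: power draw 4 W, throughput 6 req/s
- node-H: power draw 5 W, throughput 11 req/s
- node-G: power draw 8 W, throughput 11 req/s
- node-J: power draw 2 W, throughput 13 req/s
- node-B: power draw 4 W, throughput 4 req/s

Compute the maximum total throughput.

This is a 0-1 knapsack instance.
Allowing fractional choices, the relaxed optimum would be about 36.9, but servers are indivisible.
node-A + node-H + node-J + node-B: power draw 4 + 5 + 2 + 4 = 15 ≤ 16, throughput 6 + 11 + 13 + 4 = 34.
node-H + node-G + node-J: power draw 5 + 8 + 2 = 15 ≤ 16, throughput 11 + 11 + 13 = 35.
node-A + node-H + node-J: power draw 4 + 5 + 2 = 11 ≤ 16, throughput 6 + 11 + 13 = 30.
Best is node-H, node-G, and node-J with total throughput 35.

35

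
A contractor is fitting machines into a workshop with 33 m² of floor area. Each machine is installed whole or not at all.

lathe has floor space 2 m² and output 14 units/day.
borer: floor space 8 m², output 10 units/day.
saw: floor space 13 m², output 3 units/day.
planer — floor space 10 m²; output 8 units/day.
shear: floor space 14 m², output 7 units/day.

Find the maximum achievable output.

35

Take lathe, borer, saw, and planer: floor space 2 + 8 + 13 + 10 = 33 ≤ 33, output 14 + 10 + 3 + 8 = 35.
No other feasible combination does better.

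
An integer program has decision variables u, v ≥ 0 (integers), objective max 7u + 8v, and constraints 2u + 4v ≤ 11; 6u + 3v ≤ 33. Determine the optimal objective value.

(u,v)=(5,0): 2·5+4·0=10≤11, 6·5+3·0=30≤33, objective 35.
(u,v)=(4,0): 2·4+4·0=8≤11, 6·4+3·0=24≤33, objective 28.
The best lattice point is (5,0), giving 35.

35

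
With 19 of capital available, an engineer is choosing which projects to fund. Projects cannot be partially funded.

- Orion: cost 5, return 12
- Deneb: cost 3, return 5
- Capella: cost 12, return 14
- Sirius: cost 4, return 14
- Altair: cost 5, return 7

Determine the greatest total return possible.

38

Treat it as a binary knapsack problem.
Allowing fractional choices, the relaxed optimum would be about 40.3, but projects are indivisible.
Deneb + Capella + Sirius: cost 3 + 12 + 4 = 19 ≤ 19, return 5 + 14 + 14 = 33.
Orion + Deneb + Sirius + Altair: cost 5 + 3 + 4 + 5 = 17 ≤ 19, return 12 + 5 + 14 + 7 = 38.
Orion + Sirius + Altair: cost 5 + 4 + 5 = 14 ≤ 19, return 12 + 14 + 7 = 33.
Best is Orion, Deneb, Sirius, and Altair with total return 38.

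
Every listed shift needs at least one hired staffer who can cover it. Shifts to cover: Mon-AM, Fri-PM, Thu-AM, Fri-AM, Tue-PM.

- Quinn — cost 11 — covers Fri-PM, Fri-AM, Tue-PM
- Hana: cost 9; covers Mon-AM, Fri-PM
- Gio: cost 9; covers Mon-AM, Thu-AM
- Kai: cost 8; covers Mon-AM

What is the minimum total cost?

Choose Quinn and Gio: together they cover Mon-AM, Fri-PM, Thu-AM, Fri-AM, Tue-PM — every shift.
Total cost: 11 + 9 = 20.
No cover costs less than 20.

20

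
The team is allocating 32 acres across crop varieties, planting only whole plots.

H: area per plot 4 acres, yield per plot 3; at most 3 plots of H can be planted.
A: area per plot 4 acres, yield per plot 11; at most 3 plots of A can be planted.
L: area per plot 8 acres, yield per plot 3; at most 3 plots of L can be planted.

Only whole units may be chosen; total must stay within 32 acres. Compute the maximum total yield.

A has the best ratio (11/4); taking only A gives at most 3×11 = 33 (stopped by the supply cap of 3).
Mixing does better — 3×H, 3×A, and 1×L: area 32 ≤ 32, yield 3·3 + 3·11 + 1·3 = 45.

45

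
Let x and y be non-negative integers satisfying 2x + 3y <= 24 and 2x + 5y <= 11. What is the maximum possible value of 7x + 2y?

35

Relaxing integrality, the LP optimum is 38.50 at (x,y) = (5.5, 0), which is not an integer point.
(x,y)=(5,0): 2·5+3·0=10≤24, 2·5+5·0=10≤11, objective 35.
(x,y)=(4,0): 2·4+3·0=8≤24, 2·4+5·0=8≤11, objective 28.
The best lattice point is (5,0), giving 35.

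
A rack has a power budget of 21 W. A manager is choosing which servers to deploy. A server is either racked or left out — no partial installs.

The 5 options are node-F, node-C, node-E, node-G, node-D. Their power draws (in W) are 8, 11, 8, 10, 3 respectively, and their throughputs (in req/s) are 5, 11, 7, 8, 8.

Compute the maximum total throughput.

23

Take node-E, node-G, and node-D: power draw 8 + 10 + 3 = 21 ≤ 21, throughput 7 + 8 + 8 = 23.
No other feasible combination does better.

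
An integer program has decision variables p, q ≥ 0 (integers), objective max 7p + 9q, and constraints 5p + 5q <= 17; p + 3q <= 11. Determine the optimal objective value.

(p,q)=(0,3): 5·0+5·3=15≤17, 1·0+3·3=9≤11, objective 27.
(p,q)=(1,2): 5·1+5·2=15≤17, 1·1+3·2=7≤11, objective 25.
Maximum is 27 at (p,q)=(0,3).

27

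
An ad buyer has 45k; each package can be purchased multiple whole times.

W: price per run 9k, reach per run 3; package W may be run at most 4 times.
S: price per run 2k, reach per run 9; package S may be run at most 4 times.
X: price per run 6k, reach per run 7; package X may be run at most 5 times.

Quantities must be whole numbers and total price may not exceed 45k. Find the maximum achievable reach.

Take 4×S and 5×X: price 38 ≤ 45, reach 4·9 + 5·7 = 71.
S has the best ratio (9/2) and is taken to its limit of 4; remaining capacity is filled optimally with the others.

71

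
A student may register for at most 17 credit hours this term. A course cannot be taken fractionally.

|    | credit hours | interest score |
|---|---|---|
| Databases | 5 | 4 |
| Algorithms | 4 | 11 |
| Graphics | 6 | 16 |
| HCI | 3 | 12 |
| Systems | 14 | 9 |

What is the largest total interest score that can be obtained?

Treat it as a binary knapsack problem.
Allowing fractional choices, the relaxed optimum would be about 42.2, but courses are indivisible.
Databases + Graphics + HCI: credit hours 5 + 6 + 3 = 14 ≤ 17, interest score 4 + 16 + 12 = 32.
Algorithms + Graphics + HCI: credit hours 4 + 6 + 3 = 13 ≤ 17, interest score 11 + 16 + 12 = 39.
Best is Algorithms, Graphics, and HCI with total interest score 39.

39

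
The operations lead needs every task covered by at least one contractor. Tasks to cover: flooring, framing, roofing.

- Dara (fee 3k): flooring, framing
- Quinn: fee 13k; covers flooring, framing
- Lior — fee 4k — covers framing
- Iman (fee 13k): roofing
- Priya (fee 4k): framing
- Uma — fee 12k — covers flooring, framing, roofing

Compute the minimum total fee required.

The greedy cost-per-new-task heuristic would pick Dara and Uma for 15, but a cheaper cover exists.
Uma alone covers flooring, framing, roofing — every task.
Total fee: 12.
No cover costs less than 12.

12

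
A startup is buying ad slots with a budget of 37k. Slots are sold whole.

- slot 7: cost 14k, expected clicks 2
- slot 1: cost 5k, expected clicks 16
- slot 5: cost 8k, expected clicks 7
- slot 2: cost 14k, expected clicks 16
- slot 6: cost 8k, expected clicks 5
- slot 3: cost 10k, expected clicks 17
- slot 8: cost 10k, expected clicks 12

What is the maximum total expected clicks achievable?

Take slot 1, slot 5, slot 2, and slot 3: cost 5 + 8 + 14 + 10 = 37 ≤ 37, expected clicks 16 + 7 + 16 + 17 = 56.
No other feasible combination does better.

56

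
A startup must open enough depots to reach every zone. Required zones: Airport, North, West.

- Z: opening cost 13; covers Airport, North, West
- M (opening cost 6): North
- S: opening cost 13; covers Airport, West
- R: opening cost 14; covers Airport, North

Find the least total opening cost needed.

13

Z alone covers Airport, North, West — every zone.
Total opening cost: 13.
No cover costs less than 13.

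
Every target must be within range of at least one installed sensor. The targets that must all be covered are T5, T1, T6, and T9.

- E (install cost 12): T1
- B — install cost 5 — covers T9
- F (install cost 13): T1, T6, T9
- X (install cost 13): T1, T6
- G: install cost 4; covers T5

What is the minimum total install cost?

17

This is a weighted set-cover instance.
Choose F and G: together they cover T5, T1, T6, T9 — every target.
Total install cost: 13 + 4 = 17.
No cover costs less than 17.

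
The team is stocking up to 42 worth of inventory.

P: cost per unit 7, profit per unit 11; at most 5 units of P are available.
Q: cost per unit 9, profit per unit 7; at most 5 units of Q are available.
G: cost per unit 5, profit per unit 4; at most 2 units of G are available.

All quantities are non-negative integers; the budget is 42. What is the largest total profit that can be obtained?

59

5×P and 1×G: cost 40 ≤ 42, profit 5·11 + 1·4 = 59.
4×P, 1×Q, and 1×G: cost 42 ≤ 42, profit 4·11 + 1·7 + 1·4 = 55.
Best is 59.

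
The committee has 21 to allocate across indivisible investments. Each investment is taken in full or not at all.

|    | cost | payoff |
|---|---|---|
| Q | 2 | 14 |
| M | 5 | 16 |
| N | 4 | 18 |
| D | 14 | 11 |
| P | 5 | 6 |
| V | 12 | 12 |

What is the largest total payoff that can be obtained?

Allowing fractional choices, the relaxed optimum would be about 59.0, but investments are indivisible.
Q + M + N: cost 2 + 5 + 4 = 11 ≤ 21, payoff 14 + 16 + 18 = 48.
M + N + V: cost 5 + 4 + 12 = 21 ≤ 21, payoff 16 + 18 + 12 = 46.
Q + M + N + P: cost 2 + 5 + 4 + 5 = 16 ≤ 21, payoff 14 + 16 + 18 + 6 = 54.
Best is Q, M, N, and P with total payoff 54.

54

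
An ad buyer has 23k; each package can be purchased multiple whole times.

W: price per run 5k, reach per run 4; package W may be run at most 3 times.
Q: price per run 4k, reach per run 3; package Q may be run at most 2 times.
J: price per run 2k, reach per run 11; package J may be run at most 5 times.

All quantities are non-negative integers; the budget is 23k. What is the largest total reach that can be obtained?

65

1×W, 2×Q, and 5×J: price 23 ≤ 23, reach 1·4 + 2·3 + 5·11 = 65.
2×W and 5×J: price 20 ≤ 23, reach 2·4 + 5·11 = 63.
Best is 65.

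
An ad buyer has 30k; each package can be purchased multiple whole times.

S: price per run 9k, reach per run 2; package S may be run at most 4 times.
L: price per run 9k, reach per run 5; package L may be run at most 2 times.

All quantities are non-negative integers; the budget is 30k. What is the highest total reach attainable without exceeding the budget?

12

L has the best ratio (5/9); taking only L gives at most 2×5 = 10 (stopped by the supply cap of 2).
Mixing does better — 1×S and 2×L: price 27 ≤ 30, reach 1·2 + 2·5 = 12.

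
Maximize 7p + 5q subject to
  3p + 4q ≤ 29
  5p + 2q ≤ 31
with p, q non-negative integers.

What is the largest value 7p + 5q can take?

(p,q)=(5,3) is feasible, giving 50.
(p,q)=(4,4) is feasible, giving 48.
(p,q)=(5,2) is feasible, giving 45.
Maximum is 50 at (p,q)=(5,3).

50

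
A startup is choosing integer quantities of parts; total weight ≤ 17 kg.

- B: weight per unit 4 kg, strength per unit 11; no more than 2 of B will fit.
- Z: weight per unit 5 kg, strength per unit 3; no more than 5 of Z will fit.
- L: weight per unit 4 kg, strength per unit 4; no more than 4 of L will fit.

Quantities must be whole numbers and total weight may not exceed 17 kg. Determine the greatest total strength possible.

2×B and 2×L: weight 16 ≤ 17, strength 2·11 + 2·4 = 30.
2×B, 1×Z, and 1×L: weight 17 ≤ 17, strength 2·11 + 1·3 + 1·4 = 29.
Best is 30.

30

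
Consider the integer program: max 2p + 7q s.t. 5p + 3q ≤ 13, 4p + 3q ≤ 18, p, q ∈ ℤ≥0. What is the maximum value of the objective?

28

(p,q)=(0,4): 5·0+3·4=12≤13, 4·0+3·4=12≤18, objective 28.
(p,q)=(0,3): 5·0+3·3=9≤13, 4·0+3·3=9≤18, objective 21.
Maximum is 28 at (p,q)=(0,4).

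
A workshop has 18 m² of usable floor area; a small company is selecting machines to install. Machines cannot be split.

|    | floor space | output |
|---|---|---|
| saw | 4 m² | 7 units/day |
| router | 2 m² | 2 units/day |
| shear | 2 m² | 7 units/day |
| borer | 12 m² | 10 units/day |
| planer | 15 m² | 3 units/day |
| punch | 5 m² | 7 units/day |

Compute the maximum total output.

24

saw + router + shear + punch: floor space 4 + 2 + 2 + 5 = 13 ≤ 18, output 7 + 2 + 7 + 7 = 23.
saw + shear + borer: floor space 4 + 2 + 12 = 18 ≤ 18, output 7 + 7 + 10 = 24.
Best is saw, shear, and borer with total output 24.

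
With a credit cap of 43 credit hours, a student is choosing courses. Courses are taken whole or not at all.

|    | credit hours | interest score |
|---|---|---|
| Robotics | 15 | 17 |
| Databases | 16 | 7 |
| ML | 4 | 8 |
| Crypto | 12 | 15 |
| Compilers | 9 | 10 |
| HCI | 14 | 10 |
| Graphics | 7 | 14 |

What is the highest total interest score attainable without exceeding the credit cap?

56

Robotics + ML + Crypto + Graphics: credit hours 15 + 4 + 12 + 7 = 38 ≤ 43, interest score 17 + 8 + 15 + 14 = 54.
Robotics + Crypto + Compilers + Graphics: credit hours 15 + 12 + 9 + 7 = 43 ≤ 43, interest score 17 + 15 + 10 + 14 = 56.
Best is Robotics, Crypto, Compilers, and Graphics with total interest score 56.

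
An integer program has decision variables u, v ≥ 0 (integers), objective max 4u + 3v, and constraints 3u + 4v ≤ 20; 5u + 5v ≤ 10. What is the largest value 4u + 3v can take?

8

(u,v)=(2,0): 3·2+4·0=6≤20, 5·2+5·0=10≤10, objective 8.
(u,v)=(1,1): 3·1+4·1=7≤20, 5·1+5·1=10≤10, objective 7.
(u,v)=(1,0): 3·1+4·0=3≤20, 5·1+5·0=5≤10, objective 4.
Maximum is 8 at (u,v)=(2,0).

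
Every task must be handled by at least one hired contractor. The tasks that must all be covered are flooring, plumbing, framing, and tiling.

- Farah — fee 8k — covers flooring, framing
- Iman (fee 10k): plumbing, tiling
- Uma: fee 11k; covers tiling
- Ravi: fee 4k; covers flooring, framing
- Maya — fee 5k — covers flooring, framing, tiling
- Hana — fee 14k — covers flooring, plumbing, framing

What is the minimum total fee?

Choose Iman and Ravi: together they cover flooring, plumbing, framing, tiling — every task.
Total fee: 10 + 4 = 14.

14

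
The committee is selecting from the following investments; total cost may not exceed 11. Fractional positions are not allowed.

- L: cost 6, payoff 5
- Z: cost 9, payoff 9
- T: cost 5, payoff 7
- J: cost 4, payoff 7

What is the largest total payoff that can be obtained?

14

This is a 0-1 knapsack instance.
Allowing fractional choices, the relaxed optimum would be about 16.0, but investments are indivisible.
T + J: cost 5 + 4 = 9 ≤ 11, payoff 7 + 7 = 14.
L + T: cost 6 + 5 = 11 ≤ 11, payoff 5 + 7 = 12.
L + J: cost 6 + 4 = 10 ≤ 11, payoff 5 + 7 = 12.
Best is T and J with total payoff 14.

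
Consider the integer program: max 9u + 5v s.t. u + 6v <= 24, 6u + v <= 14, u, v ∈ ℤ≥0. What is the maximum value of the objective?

Relaxing integrality, the LP optimum is 34.00 at (u,v) = (1.71, 3.71), which is not an integer point.
(u,v)=(2,2): 1·2+6·2=14≤24, 6·2+1·2=14≤14, objective 28.
(u,v)=(1,3): 1·1+6·3=19≤24, 6·1+1·3=9≤14, objective 24.
(u,v)=(2,1): 1·2+6·1=8≤24, 6·2+1·1=13≤14, objective 23.
Maximum is 28 at (u,v)=(2,2).

28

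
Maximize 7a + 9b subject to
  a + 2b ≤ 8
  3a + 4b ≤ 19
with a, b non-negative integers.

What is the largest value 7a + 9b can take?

(a,b)=(5,1) is feasible, giving 44.
(a,b)=(6,0) is feasible, giving 42.
(a,b)=(4,1) is feasible, giving 37.
Maximum is 44 at (a,b)=(5,1).

44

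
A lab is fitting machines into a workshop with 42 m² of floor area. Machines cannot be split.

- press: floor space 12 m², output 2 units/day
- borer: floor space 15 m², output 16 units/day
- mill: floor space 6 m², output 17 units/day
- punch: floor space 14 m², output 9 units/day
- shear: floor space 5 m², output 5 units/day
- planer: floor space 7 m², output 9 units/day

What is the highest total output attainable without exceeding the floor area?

51

Treat it as a binary knapsack problem.
Take borer, mill, punch, and planer: floor space 15 + 6 + 14 + 7 = 42 ≤ 42, output 16 + 17 + 9 + 9 = 51.
No other feasible combination does better.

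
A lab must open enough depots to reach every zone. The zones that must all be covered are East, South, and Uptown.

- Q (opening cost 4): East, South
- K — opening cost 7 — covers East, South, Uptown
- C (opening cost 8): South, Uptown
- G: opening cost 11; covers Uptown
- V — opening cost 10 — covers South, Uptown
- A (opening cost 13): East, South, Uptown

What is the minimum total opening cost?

This is a weighted set-cover instance.
The greedy cost-per-new-zone heuristic would pick Q and K for 11, but a cheaper cover exists.
K alone covers East, South, Uptown — every zone.
Total opening cost: 7.
No cover costs less than 7.

7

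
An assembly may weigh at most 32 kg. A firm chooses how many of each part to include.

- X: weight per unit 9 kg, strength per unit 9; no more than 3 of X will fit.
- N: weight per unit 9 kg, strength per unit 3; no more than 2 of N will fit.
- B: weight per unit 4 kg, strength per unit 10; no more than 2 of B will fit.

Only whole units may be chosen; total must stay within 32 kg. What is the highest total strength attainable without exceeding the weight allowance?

Take 2×X and 2×B: weight 26 ≤ 32, strength 2·9 + 2·10 = 38.
B has the best ratio (10/4) and is taken to its limit of 2; remaining capacity is filled optimally with the others.

38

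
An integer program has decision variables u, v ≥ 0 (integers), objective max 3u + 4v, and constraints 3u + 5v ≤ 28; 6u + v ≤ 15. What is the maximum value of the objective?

23

(u,v)=(1,5): 3·1+5·5=28≤28, 6·1+1·5=11≤15, objective 23.
(u,v)=(0,5): 3·0+5·5=25≤28, 6·0+1·5=5≤15, objective 20.
(u,v)=(1,4): 3·1+5·4=23≤28, 6·1+1·4=10≤15, objective 19.
(u,v)=(2,3): 3·2+5·3=21≤28, 6·2+1·3=15≤15, objective 18.
Maximum is 23 at (u,v)=(1,5).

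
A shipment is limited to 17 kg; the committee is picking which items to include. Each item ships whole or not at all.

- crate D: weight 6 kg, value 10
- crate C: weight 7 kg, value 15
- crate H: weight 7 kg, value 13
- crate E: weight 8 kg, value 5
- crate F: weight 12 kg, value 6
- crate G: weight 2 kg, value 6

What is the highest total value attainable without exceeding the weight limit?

Treat it as a binary knapsack problem.
Allowing fractional choices, the relaxed optimum would be about 35.7, but items are indivisible.
crate D + crate C + crate G: weight 6 + 7 + 2 = 15 ≤ 17, value 10 + 15 + 6 = 31.
crate D + crate H + crate G: weight 6 + 7 + 2 = 15 ≤ 17, value 10 + 13 + 6 = 29.
crate C + crate H + crate G: weight 7 + 7 + 2 = 16 ≤ 17, value 15 + 13 + 6 = 34.
Best is crate C, crate H, and crate G with total value 34.

34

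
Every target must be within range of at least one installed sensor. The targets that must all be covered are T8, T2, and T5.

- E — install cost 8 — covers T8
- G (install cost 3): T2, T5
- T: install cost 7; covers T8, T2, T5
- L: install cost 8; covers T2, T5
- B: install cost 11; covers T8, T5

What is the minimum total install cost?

The greedy cost-per-new-target heuristic would pick G and T for 10, but a cheaper cover exists.
T alone covers T8, T2, T5 — every target.
Total install cost: 7.
No cover costs less than 7.

7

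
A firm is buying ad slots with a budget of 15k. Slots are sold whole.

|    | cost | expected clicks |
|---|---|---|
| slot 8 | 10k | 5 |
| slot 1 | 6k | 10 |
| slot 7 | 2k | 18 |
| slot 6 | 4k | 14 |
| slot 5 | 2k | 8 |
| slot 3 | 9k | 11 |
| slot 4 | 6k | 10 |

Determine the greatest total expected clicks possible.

50

This is a 0-1 knapsack instance.
slot 7 + slot 6 + slot 5 + slot 4: cost 2 + 4 + 2 + 6 = 14 ≤ 15, expected clicks 18 + 14 + 8 + 10 = 50.
slot 1 + slot 7 + slot 6 + slot 5: cost 6 + 2 + 4 + 2 = 14 ≤ 15, expected clicks 10 + 18 + 14 + 8 = 50.
slot 7 + slot 6 + slot 3: cost 2 + 4 + 9 = 15 ≤ 15, expected clicks 18 + 14 + 11 = 43.
The maximum expected clicks is 50; one optimal choice is slot 1, slot 7, slot 6, and slot 5.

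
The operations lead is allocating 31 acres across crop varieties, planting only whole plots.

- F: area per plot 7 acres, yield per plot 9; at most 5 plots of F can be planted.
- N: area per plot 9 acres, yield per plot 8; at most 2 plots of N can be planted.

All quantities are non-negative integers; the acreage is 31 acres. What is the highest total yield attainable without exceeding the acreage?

36

3×F and 1×N: area 30 ≤ 31, yield 3·9 + 1·8 = 35.
4×F: area 28 ≤ 31, yield 4·9 = 36.
Best is 36.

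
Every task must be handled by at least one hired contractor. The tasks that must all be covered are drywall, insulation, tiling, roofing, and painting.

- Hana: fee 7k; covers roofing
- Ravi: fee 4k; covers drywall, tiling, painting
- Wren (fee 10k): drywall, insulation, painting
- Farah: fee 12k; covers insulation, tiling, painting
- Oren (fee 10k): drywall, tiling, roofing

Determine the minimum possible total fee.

20

Choose Wren and Oren: together they cover drywall, insulation, tiling, roofing, painting — every task.
Total fee: 10 + 10 = 20.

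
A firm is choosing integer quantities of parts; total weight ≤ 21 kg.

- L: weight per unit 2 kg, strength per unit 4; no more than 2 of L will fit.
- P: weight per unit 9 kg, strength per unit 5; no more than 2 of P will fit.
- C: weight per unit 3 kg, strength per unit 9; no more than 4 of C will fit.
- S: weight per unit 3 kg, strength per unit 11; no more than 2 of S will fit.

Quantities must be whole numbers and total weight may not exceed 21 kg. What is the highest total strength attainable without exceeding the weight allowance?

62

S has the best ratio (11/3); taking only S gives at most 2×11 = 22 (stopped by the supply cap of 2).
Mixing does better — 1×L, 4×C, and 2×S: weight 20 ≤ 21, strength 1·4 + 4·9 + 2·11 = 62.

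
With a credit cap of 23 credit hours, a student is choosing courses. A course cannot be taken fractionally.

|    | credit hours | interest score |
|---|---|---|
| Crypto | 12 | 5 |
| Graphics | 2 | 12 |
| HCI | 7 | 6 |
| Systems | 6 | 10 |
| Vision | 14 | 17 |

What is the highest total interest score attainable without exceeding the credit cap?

39

Graphics + Systems + Vision: credit hours 2 + 6 + 14 = 22 ≤ 23, interest score 12 + 10 + 17 = 39.
Graphics + HCI + Vision: credit hours 2 + 7 + 14 = 23 ≤ 23, interest score 12 + 6 + 17 = 35.
Graphics + Vision: credit hours 2 + 14 = 16 ≤ 23, interest score 12 + 17 = 29.
Best is Graphics, Systems, and Vision with total interest score 39.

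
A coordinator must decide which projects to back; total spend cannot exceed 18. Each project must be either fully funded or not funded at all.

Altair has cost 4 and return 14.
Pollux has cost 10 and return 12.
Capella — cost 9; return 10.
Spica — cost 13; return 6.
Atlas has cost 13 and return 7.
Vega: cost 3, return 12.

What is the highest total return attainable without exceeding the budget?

38

Treat it as a binary knapsack problem.
Altair + Pollux + Vega: cost 4 + 10 + 3 = 17 ≤ 18, return 14 + 12 + 12 = 38.
Altair + Capella + Vega: cost 4 + 9 + 3 = 16 ≤ 18, return 14 + 10 + 12 = 36.
Best is Altair, Pollux, and Vega with total return 38.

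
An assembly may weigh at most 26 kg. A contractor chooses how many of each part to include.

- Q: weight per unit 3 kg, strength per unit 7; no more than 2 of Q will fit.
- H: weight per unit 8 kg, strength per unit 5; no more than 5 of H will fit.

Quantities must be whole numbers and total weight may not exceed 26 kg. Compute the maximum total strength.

24

2×Q and 1×H: weight 14 ≤ 26, strength 2·7 + 1·5 = 19.
2×Q and 2×H: weight 22 ≤ 26, strength 2·7 + 2·5 = 24.
Best is 24.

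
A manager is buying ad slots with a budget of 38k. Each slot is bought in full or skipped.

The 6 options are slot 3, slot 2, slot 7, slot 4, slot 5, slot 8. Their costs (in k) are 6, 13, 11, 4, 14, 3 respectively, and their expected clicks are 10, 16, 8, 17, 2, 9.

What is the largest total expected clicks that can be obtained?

Allowing fractional choices, the relaxed optimum would be about 60.1, but ad slots are indivisible.
slot 3 + slot 2 + slot 7 + slot 4 + slot 8: cost 6 + 13 + 11 + 4 + 3 = 37 ≤ 38, expected clicks 10 + 16 + 8 + 17 + 9 = 60.
slot 3 + slot 2 + slot 4 + slot 8: cost 6 + 13 + 4 + 3 = 26 ≤ 38, expected clicks 10 + 16 + 17 + 9 = 52.
Best is slot 3, slot 2, slot 7, slot 4, and slot 8 with total expected clicks 60.

60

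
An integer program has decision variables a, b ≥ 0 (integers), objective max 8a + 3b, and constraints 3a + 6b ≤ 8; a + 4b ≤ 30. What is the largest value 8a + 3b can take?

(a,b)=(2,0) is feasible, giving 16.
(a,b)=(1,0) is feasible, giving 8.
No feasible integer point exceeds 16.

16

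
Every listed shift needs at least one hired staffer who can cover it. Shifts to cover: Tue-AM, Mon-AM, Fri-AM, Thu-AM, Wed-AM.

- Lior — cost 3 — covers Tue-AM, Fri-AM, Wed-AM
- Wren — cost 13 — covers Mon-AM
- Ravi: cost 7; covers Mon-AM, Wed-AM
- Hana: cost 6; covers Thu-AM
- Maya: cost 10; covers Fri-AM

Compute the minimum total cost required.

Choose Lior, Ravi, and Hana: together they cover Tue-AM, Mon-AM, Fri-AM, Thu-AM, Wed-AM — every shift.
Total cost: 3 + 7 + 6 = 16.
No cover costs less than 16.

16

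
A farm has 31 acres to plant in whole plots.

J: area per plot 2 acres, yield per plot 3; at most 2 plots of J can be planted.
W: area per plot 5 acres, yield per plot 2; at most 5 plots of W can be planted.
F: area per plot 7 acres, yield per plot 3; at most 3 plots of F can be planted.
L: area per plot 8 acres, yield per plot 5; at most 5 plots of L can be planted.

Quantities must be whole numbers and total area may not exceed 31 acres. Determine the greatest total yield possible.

21

Take 2×J and 3×L: area 28 ≤ 31, yield 2·3 + 3·5 = 21.
J has the best ratio (3/2) and is taken to its limit of 2; remaining capacity is filled optimally with the others.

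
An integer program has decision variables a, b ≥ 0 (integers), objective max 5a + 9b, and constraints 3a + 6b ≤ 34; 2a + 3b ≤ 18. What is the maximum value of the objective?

51

The continuous relaxation peaks at (2, 4.67) with value 52.00; rounding to a feasible lattice point costs some objective.
(a,b)=(3,4): 3·3+6·4=33≤34, 2·3+3·4=18≤18, objective 51.
(a,b)=(1,5): 3·1+6·5=33≤34, 2·1+3·5=17≤18, objective 50.
(a,b)=(4,3): 3·4+6·3=30≤34, 2·4+3·3=17≤18, objective 47.
The best lattice point is (3,4), giving 51.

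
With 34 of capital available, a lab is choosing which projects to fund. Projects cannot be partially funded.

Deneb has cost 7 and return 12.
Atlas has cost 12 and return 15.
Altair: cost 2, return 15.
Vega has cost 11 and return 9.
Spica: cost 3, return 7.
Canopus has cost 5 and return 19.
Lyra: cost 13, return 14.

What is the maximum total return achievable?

Take Deneb, Atlas, Altair, Spica, and Canopus: cost 7 + 12 + 2 + 3 + 5 = 29 ≤ 34, return 12 + 15 + 15 + 7 + 19 = 68.
No other feasible combination does better.

68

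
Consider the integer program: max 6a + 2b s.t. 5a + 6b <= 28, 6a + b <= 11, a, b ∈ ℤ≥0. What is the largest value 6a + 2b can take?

12

(a,b)=(1,3): 5·1+6·3=23≤28, 6·1+1·3=9≤11, objective 12.
(a,b)=(1,2): 5·1+6·2=17≤28, 6·1+1·2=8≤11, objective 10.
No feasible integer point exceeds 12.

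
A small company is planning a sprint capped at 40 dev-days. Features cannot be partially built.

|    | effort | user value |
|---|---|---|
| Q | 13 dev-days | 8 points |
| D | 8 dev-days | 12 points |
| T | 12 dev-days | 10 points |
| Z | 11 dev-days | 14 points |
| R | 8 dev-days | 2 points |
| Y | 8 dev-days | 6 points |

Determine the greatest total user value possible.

42

This is an integer program with binary decision variables.
Q + D + Z + Y: effort 13 + 8 + 11 + 8 = 40 ≤ 40, user value 8 + 12 + 14 + 6 = 40.
D + T + Z + Y: effort 8 + 12 + 11 + 8 = 39 ≤ 40, user value 12 + 10 + 14 + 6 = 42.
D + T + Z + R: effort 8 + 12 + 11 + 8 = 39 ≤ 40, user value 12 + 10 + 14 + 2 = 38.
Best is D, T, Z, and Y with total user value 42.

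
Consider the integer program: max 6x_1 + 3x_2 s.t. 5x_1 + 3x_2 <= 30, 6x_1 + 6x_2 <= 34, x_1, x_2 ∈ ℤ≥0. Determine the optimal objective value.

(x_1,x_2)=(5,0): 5·5+3·0=25≤30, 6·5+6·0=30≤34, objective 30.
(x_1,x_2)=(4,1): 5·4+3·1=23≤30, 6·4+6·1=30≤34, objective 27.
(x_1,x_2)=(4,0): 5·4+3·0=20≤30, 6·4+6·0=24≤34, objective 24.
The best lattice point is (5,0), giving 30.

30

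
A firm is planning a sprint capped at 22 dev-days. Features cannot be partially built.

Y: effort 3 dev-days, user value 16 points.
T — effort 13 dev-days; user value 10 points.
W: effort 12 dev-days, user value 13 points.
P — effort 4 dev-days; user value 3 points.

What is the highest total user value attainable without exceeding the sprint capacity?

32

Allowing fractional choices, the relaxed optimum would be about 34.4, but features are indivisible.
Y + T + P: effort 3 + 13 + 4 = 20 ≤ 22, user value 16 + 10 + 3 = 29.
Y + W + P: effort 3 + 12 + 4 = 19 ≤ 22, user value 16 + 13 + 3 = 32.
Y + W: effort 3 + 12 = 15 ≤ 22, user value 16 + 13 = 29.
Best is Y, W, and P with total user value 32.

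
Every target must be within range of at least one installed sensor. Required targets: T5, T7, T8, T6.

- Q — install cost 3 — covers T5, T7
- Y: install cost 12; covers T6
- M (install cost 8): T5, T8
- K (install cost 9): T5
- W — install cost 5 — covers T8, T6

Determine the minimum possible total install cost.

8

This is a weighted set-cover instance.
Choose Q and W: together they cover T5, T7, T8, T6 — every target.
Total install cost: 3 + 5 = 8.
No cover costs less than 8.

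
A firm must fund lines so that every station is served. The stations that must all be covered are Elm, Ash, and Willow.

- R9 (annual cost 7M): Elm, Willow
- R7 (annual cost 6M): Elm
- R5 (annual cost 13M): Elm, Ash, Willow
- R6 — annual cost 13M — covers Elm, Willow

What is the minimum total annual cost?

13

The greedy cost-per-new-station heuristic would pick R9 and R5 for 20, but a cheaper cover exists.
R5 alone covers Elm, Ash, Willow — every station.
Total annual cost: 13.
No cover costs less than 13.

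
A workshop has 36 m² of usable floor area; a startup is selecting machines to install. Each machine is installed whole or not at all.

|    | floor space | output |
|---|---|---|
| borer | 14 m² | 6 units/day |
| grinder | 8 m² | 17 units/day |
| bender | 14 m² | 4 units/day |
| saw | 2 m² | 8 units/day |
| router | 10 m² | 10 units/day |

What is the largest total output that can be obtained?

41

borer + grinder + saw + router: floor space 14 + 8 + 2 + 10 = 34 ≤ 36, output 6 + 17 + 8 + 10 = 41.
grinder + bender + saw + router: floor space 8 + 14 + 2 + 10 = 34 ≤ 36, output 17 + 4 + 8 + 10 = 39.
grinder + saw + router: floor space 8 + 2 + 10 = 20 ≤ 36, output 17 + 8 + 10 = 35.
Best is borer, grinder, saw, and router with total output 41.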